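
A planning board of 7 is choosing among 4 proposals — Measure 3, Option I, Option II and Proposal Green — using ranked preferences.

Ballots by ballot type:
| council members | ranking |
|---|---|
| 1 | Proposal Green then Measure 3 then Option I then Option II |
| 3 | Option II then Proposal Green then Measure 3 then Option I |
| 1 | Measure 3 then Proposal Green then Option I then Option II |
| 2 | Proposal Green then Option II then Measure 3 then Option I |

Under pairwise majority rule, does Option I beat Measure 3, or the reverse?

No ballot ranks Option I above Measure 3: 0.
Ballots ranking Measure 3 above Option I: 7 − 0 = 7.
Measure 3 wins the head-to-head 7–0.

Measure 3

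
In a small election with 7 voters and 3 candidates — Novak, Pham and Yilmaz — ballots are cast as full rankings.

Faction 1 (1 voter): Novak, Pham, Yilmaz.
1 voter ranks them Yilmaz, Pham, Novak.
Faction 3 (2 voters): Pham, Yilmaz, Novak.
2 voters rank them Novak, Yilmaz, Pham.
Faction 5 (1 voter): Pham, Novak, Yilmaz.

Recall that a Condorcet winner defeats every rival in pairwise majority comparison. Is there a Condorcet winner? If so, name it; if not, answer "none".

Pham

Head-to-head results (7 voters):
Novak–Pham: Pham 4–3.
Novak–Yilmaz: Novak 4–3.
Pham–Yilmaz: Pham 4–3.
Only Pham has no losses; Pham is the Condorcet winner.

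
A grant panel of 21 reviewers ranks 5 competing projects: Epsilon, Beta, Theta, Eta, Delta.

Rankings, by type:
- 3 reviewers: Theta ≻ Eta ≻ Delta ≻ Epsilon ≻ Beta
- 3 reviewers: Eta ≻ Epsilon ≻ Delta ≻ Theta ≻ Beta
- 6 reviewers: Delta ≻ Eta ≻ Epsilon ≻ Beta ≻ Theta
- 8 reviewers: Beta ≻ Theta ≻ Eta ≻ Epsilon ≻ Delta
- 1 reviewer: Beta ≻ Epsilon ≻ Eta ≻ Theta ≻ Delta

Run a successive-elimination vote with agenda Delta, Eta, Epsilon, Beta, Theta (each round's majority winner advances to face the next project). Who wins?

Theta

Round 1: Delta vs Eta — 6–15, Eta advances.
Round 2: Eta vs Epsilon — 20–1, Eta advances.
Round 3: Eta vs Beta — 12–9, Eta advances.
Round 4: Eta vs Theta — 10–11, Theta advances.
The agenda winner is Theta.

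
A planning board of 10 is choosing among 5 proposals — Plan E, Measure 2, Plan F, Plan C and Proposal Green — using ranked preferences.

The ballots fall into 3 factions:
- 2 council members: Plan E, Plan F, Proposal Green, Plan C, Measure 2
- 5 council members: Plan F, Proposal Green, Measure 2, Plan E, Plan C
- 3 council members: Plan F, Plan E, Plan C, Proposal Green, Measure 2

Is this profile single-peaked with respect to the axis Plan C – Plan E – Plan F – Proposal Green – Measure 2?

yes

Axis positions: Plan C=1, Plan E=2, Plan F=3, Proposal Green=4, Measure 2=5.
Faction 1 (peak Plan E at position 2): ranking walks positions 2-3-4-1-5, expanding outward from the peak — single-peaked.
Faction 2 (peak Plan F at position 3): ranking walks positions 3-4-5-2-1, expanding outward from the peak — single-peaked.
Faction 3 (peak Plan F at position 3): ranking walks positions 3-2-1-4-5, expanding outward from the peak — single-peaked.
Every ranking is single-peaked on this axis.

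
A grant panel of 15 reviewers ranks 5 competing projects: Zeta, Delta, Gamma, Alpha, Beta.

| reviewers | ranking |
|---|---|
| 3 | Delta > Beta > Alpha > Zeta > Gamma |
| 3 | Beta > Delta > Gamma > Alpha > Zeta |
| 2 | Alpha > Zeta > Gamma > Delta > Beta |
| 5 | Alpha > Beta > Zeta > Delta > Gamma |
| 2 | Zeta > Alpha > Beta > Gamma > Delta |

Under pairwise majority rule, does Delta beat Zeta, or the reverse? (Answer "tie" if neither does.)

Ballots ranking Delta above Zeta: 3 + 3 = 6.
Ballots ranking Zeta above Delta: 15 − 6 = 9.
Zeta wins the head-to-head 9–6.

Zeta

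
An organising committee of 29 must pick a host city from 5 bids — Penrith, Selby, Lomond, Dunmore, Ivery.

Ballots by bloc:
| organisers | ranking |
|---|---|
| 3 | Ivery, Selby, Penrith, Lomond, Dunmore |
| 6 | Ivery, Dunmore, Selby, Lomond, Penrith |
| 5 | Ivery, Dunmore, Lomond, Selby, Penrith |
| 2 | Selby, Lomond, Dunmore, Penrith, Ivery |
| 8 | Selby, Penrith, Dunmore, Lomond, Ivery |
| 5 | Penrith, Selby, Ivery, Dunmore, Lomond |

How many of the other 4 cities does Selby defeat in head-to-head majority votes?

Selby against each rival (29 organisers):
Selby vs Penrith: Selby, 24–5.
Selby–Lomond: Selby 24–5.
Selby vs Dunmore: 3+2+8+5 = 18 for Selby, 11 for Dunmore — Selby by 18–11.
Selby vs Ivery: Selby wins 15–14.
Selby beats Penrith, Lomond, Dunmore, Ivery — 4 pairwise wins.

4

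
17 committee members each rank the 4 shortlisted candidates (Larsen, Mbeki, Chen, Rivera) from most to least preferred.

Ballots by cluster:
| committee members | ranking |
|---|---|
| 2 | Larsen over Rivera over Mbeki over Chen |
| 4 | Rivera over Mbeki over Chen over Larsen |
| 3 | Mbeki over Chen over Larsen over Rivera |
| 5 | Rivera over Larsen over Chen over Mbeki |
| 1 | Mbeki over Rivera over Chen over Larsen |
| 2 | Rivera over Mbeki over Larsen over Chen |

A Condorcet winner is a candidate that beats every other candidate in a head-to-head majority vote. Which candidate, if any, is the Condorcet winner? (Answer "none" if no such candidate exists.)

Rivera

Check each pair by majority over 17 ballots:
Larsen vs Mbeki: Larsen preferred on 2+5 = 7 ballots; Mbeki wins 10–7.
Larsen vs Chen: Larsen is ranked higher on 2+5+2 = 9 ballots, Chen on 8. Larsen wins 9–8.
Larsen vs Rivera: 5 to 12, Rivera.
Mbeki vs Chen: Mbeki is ranked higher on 2+4+3+1+2 = 12 ballots, Chen on 5. Mbeki wins 12–5.
Mbeki vs Rivera: 4 to 13, Rivera.
Chen vs Rivera: 3 to 14, Rivera.
Only Rivera has no losses; Rivera is the Condorcet winner.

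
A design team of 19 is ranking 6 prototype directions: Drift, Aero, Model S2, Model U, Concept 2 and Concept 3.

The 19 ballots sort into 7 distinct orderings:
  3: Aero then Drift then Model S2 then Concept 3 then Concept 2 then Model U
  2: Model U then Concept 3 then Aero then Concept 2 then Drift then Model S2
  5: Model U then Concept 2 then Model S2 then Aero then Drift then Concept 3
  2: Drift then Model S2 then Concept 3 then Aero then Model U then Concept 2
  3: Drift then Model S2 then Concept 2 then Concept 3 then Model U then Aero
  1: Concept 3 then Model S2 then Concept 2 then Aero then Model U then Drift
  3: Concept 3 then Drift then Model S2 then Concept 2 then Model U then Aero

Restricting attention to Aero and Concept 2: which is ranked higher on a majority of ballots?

Ballots ranking Aero above Concept 2: 3 + 2 + 2 = 7.
Ballots ranking Concept 2 above Aero: 19 − 7 = 12.
Concept 2 wins the head-to-head 12–7.

Concept 2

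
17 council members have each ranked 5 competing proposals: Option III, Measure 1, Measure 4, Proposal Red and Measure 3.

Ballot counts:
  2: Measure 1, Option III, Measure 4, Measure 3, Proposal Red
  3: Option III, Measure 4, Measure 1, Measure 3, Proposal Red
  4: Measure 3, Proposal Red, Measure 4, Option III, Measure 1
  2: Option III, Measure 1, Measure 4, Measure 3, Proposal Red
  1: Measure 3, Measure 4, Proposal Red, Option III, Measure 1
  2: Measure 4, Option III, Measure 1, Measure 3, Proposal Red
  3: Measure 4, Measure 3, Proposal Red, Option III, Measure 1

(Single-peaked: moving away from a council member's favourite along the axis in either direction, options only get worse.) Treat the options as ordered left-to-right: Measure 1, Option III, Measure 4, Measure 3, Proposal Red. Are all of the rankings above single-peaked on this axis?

Axis positions: Measure 1=1, Option III=2, Measure 4=3, Measure 3=4, Proposal Red=5.
Type 1 (peak Measure 1 at position 1): ranking walks positions 1-2-3-4-5, expanding outward from the peak — single-peaked.
Type 2 (peak Option III at position 2): ranking walks positions 2-3-1-4-5, expanding outward from the peak — single-peaked.
Type 3 (peak Measure 3 at position 4): ranking walks positions 4-5-3-2-1, expanding outward from the peak — single-peaked.
Type 4 (peak Option III at position 2): ranking walks positions 2-1-3-4-5, expanding outward from the peak — single-peaked.
Type 5 (peak Measure 3 at position 4): ranking walks positions 4-3-5-2-1, expanding outward from the peak — single-peaked.
Type 6 (peak Measure 4 at position 3): ranking walks positions 3-2-1-4-5, expanding outward from the peak — single-peaked.
Type 7 (peak Measure 4 at position 3): ranking walks positions 3-4-5-2-1, expanding outward from the peak — single-peaked.
Every ranking is single-peaked on this axis.

yes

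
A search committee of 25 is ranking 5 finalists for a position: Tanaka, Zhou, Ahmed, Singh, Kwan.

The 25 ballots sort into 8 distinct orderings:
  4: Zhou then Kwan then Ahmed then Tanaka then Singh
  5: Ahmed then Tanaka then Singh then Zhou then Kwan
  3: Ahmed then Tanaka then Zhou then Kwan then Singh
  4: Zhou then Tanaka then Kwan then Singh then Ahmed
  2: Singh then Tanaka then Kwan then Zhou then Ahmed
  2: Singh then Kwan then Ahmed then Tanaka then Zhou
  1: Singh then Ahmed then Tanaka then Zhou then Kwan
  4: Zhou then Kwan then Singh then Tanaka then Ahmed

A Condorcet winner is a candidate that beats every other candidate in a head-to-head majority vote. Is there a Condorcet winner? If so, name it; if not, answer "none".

Check each pair by majority over 25 ballots:
Tanaka–Zhou: Tanaka 13–12.
Tanaka vs Ahmed: Ahmed wins 15–10.
Tanaka–Singh: Tanaka 16–9.
Tanaka vs Kwan: Tanaka, 15–10.
Zhou–Ahmed: Zhou 14–11.
Zhou vs Singh: Zhou, 15–10.
Zhou vs Kwan: Zhou, 21–4.
Ahmed–Singh: Singh 13–12.
Ahmed vs Kwan: Kwan, 16–9.
Singh vs Kwan: Kwan wins 15–10.
No candidate is unbeaten: Tanaka loses to Ahmed; Zhou loses to Tanaka; Ahmed loses to Zhou; Singh loses to Tanaka; Kwan loses to Tanaka. In particular Tanaka beats Zhou beats Ahmed beats Tanaka is a majority cycle — no Condorcet winner exists.

none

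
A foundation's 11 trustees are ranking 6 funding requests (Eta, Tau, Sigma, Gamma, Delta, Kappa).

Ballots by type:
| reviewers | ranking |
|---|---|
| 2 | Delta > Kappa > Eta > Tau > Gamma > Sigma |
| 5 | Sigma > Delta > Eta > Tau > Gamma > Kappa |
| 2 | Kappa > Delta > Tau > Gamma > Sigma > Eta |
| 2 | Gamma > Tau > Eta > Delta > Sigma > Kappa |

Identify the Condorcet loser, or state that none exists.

Kappa

Head-to-head results (11 reviewers):
Eta–Tau: Eta 7–4.
Eta vs Sigma: Sigma, 7–4.
Eta vs Gamma: 2+5 = 7 for Eta, 4 for Gamma — Eta by 7–4.
Eta vs Delta: Eta preferred on 2 ballots; Delta wins 9–2.
Eta vs Kappa: Eta preferred on 5+2 = 7 ballots; Eta wins 7–4.
Tau vs Sigma: Tau wins 6–5.
Tau vs Gamma: Tau preferred on 2+5+2 = 9 ballots; Tau wins 9–2.
Tau vs Delta: Tau is ranked higher on 2 ballots, Delta on 9. Delta wins 9–2.
Tau vs Kappa: Tau, 7–4.
Sigma vs Gamma: Sigma preferred on 5 ballots; Gamma wins 6–5.
Sigma vs Delta: 5 to 6, Delta.
Sigma vs Kappa: 5+2 = 7 for Sigma, 4 for Kappa — Sigma by 7–4.
Gamma vs Delta: Delta, 9–2.
Gamma–Kappa: Gamma 7–4.
Delta vs Kappa: Delta wins 9–2.
Kappa loses to every other project — it is the Condorcet loser.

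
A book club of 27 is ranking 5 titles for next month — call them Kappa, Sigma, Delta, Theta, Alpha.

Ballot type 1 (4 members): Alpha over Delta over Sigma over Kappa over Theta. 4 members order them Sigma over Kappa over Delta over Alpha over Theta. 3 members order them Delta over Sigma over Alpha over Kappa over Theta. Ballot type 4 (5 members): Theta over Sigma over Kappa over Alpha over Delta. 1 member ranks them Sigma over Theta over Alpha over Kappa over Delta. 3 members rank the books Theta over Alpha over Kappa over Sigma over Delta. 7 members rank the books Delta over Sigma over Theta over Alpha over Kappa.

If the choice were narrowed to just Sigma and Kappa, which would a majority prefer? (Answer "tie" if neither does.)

Sigma

Ballots ranking Sigma above Kappa: 4 + 4 + 3 + 5 + 1 + 7 = 24.
Ballots ranking Kappa above Sigma: 27 − 24 = 3.
Sigma wins the head-to-head 24–3.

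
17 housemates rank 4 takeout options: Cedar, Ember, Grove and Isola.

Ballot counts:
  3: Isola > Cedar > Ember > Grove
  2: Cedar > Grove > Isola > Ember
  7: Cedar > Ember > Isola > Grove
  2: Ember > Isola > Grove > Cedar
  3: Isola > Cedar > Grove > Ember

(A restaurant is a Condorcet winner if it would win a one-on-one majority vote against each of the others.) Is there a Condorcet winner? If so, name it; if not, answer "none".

Head-to-head results (17 friends):
Cedar–Ember: Cedar 15–2.
Cedar vs Grove: Cedar wins 15–2.
Cedar vs Isola: Cedar wins 9–8.
Ember vs Grove: Ember wins 12–5.
Ember–Isola: Ember 9–8.
Grove vs Isola: Isola, 15–2.
Cedar beats each of Ember, Grove, Isola — Cedar is the Condorcet winner.

Cedar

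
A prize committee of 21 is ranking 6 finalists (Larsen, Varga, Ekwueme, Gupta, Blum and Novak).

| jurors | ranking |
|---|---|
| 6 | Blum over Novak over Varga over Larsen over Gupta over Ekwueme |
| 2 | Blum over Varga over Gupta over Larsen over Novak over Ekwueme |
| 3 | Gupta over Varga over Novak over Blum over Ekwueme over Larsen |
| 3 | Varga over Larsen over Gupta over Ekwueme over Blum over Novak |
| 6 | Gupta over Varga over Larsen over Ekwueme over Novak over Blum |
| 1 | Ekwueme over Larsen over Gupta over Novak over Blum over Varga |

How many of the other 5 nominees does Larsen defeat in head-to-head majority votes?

2

Larsen against each rival (21 jurors):
Larsen vs Varga: Larsen is ranked higher on 1 ballot, Varga on 20. Varga wins 20–1.
Larsen vs Ekwueme: Larsen, 17–4.
Larsen vs Gupta: Larsen preferred on 6+3+1 = 10 ballots; Gupta wins 11–10.
Larsen–Blum: Blum 11–10.
Larsen–Novak: Larsen 12–9.
Larsen beats Ekwueme, Novak; loses to Varga, Gupta, Blum — 2 pairwise wins.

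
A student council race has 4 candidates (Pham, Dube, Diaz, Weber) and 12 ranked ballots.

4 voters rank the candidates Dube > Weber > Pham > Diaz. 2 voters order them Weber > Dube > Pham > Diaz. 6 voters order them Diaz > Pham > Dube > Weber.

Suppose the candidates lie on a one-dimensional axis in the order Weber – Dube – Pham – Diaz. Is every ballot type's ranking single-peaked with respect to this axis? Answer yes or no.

yes

Axis positions: Weber=1, Dube=2, Pham=3, Diaz=4.
Ballot type 1 (peak Dube at position 2): ranking walks positions 2-1-3-4, expanding outward from the peak — single-peaked.
Ballot type 2 (peak Weber at position 1): ranking walks positions 1-2-3-4, expanding outward from the peak — single-peaked.
Ballot type 3 (peak Diaz at position 4): ranking walks positions 4-3-2-1, expanding outward from the peak — single-peaked.
Every ranking is single-peaked on this axis.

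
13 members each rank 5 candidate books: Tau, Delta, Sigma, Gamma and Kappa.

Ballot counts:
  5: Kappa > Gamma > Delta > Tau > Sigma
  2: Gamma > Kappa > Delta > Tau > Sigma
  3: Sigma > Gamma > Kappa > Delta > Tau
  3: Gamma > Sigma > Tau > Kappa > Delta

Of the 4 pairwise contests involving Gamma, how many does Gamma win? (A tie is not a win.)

Gamma against each rival (13 members):
Gamma vs Tau: 5+2+3+3 = 13 for Gamma, 0 for Tau — Gamma by 13–0.
Gamma vs Delta: Gamma, 13–0.
Gamma vs Sigma: Gamma wins 10–3.
Gamma vs Kappa: Gamma, 8–5.
Gamma beats Tau, Delta, Sigma, Kappa — 4 pairwise wins.

4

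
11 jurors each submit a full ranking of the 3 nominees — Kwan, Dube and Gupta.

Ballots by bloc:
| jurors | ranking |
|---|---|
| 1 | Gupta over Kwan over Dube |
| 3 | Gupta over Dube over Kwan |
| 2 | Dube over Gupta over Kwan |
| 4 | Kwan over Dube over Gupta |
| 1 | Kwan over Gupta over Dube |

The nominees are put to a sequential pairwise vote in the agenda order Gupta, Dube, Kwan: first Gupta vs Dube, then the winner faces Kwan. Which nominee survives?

Kwan

Round 1: Gupta vs Dube — 5–6, Dube advances.
Round 2: Dube vs Kwan — 5–6, Kwan advances.
The agenda winner is Kwan.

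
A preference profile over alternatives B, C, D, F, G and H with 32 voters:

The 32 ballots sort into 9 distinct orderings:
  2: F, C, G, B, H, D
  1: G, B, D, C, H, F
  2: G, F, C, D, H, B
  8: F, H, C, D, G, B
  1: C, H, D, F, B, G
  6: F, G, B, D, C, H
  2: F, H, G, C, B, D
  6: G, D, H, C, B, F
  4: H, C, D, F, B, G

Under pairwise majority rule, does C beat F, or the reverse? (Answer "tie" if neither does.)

Ballots ranking C above F: 1 + 1 + 6 + 4 = 12.
Ballots ranking F above C: 32 − 12 = 20.
F wins the head-to-head 20–12.

F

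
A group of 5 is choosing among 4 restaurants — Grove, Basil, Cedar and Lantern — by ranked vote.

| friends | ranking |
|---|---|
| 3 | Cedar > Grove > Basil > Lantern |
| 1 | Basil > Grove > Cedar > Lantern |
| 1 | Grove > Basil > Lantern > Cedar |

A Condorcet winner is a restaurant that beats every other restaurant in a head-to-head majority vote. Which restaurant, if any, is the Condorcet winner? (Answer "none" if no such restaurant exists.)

Cedar

Pairwise majorities:
Grove–Basil: Grove 4–1.
Grove vs Cedar: Cedar, 3–2.
Grove–Lantern: Grove 5–0.
Basil–Cedar: Cedar 3–2.
Basil vs Lantern: Basil, 5–0.
Cedar vs Lantern: Cedar, 4–1.
Cedar defeats every rival head-to-head and is the Condorcet winner.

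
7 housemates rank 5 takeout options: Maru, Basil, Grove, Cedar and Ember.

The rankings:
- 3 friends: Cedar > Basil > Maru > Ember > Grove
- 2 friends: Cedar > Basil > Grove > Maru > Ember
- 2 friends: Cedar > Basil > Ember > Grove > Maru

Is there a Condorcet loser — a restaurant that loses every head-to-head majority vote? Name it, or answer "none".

none

Pairwise majorities:
Maru vs Basil: 0 to 7, Basil.
Maru vs Grove: Maru preferred on 3 ballots; Grove wins 4–3.
Maru vs Cedar: Cedar wins 7–0.
Maru vs Ember: Maru is ranked higher on 3+2 = 5 ballots, Ember on 2. Maru wins 5–2.
Basil vs Grove: Basil is ranked higher on 3+2+2 = 7 ballots, Grove on 0. Basil wins 7–0.
Basil vs Cedar: 0 for Basil, 7 for Cedar — Cedar by 7–0.
Basil vs Ember: Basil wins 7–0.
Grove vs Cedar: Cedar wins 7–0.
Grove vs Ember: Grove is ranked higher on 2 ballots, Ember on 5. Ember wins 5–2.
Cedar vs Ember: 7 to 0, Cedar.
Each restaurant has at least one pairwise win (Maru beats Ember; Basil beats Maru; Grove beats Maru; Cedar beats Maru; Ember beats Grove) — no Condorcet loser.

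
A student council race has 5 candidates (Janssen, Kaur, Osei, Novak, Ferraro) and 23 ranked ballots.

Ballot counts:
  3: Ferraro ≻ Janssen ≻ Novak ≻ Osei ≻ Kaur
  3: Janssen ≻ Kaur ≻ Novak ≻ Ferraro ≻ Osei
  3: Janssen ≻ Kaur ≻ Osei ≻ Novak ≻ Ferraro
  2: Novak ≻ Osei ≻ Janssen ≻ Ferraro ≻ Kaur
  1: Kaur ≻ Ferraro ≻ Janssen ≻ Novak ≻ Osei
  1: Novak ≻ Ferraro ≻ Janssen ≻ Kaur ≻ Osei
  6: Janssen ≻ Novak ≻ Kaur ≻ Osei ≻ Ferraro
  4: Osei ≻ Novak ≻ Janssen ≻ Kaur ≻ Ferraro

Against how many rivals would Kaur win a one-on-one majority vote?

2

Kaur against each rival (23 voters):
Kaur vs Janssen: Janssen wins 22–1.
Kaur vs Osei: 3+3+1+1+6 = 14 for Kaur, 9 for Osei — Kaur by 14–9.
Kaur vs Novak: Novak wins 16–7.
Kaur vs Ferraro: Kaur wins 17–6.
Kaur beats Osei, Ferraro; loses to Janssen, Novak — 2 pairwise wins.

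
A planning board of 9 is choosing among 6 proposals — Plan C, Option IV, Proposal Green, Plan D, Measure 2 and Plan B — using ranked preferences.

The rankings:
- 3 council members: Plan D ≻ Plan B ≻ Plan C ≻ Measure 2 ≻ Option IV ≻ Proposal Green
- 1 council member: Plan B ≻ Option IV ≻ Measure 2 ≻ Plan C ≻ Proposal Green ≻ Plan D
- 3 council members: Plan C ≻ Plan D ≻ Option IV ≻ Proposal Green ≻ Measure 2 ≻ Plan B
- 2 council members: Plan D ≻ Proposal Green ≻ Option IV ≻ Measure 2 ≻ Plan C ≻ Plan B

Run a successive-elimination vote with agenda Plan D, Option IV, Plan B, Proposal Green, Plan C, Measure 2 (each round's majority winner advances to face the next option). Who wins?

Round 1: Plan D vs Option IV — 8–1, Plan D advances.
Round 2: Plan D vs Plan B — 8–1, Plan D advances.
Round 3: Plan D vs Proposal Green — 8–1, Plan D advances.
Round 4: Plan D vs Plan C — 5–4, Plan D advances.
Round 5: Plan D vs Measure 2 — 8–1, Plan D advances.
Plan D survives the agenda.

Plan D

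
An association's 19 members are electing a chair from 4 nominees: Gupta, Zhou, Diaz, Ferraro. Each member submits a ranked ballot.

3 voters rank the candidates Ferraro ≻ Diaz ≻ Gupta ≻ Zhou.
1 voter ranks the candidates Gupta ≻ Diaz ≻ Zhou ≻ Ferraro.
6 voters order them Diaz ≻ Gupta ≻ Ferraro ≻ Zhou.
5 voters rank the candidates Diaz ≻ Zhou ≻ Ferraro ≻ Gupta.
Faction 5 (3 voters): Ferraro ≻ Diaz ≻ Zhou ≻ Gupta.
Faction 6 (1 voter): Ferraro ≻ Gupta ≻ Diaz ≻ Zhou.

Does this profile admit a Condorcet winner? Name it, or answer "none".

Pairwise majorities:
Gupta vs Zhou: Gupta is ranked higher on 3+1+6+1 = 11 ballots, Zhou on 8. Gupta wins 11–8.
Gupta vs Diaz: 2 to 17, Diaz.
Gupta vs Ferraro: 7 to 12, Ferraro.
Zhou vs Diaz: 0 to 19, Diaz.
Zhou vs Ferraro: Zhou preferred on 1+5 = 6 ballots; Ferraro wins 13–6.
Diaz vs Ferraro: 1+6+5 = 12 for Diaz, 7 for Ferraro — Diaz by 12–7.
Only Diaz has no losses; Diaz is the Condorcet winner.

Diaz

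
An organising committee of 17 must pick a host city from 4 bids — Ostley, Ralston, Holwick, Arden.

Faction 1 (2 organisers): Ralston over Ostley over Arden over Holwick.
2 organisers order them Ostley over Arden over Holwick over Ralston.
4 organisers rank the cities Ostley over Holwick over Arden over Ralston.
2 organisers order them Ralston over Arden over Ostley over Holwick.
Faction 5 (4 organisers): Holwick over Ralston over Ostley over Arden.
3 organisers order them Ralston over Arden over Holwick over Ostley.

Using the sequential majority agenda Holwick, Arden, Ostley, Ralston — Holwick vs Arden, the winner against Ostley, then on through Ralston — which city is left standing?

Round 1: Holwick vs Arden — 8–9, Arden advances.
Round 2: Arden vs Ostley — 5–12, Ostley advances.
Round 3: Ostley vs Ralston — 6–11, Ralston advances.
The agenda winner is Ralston.

Ralston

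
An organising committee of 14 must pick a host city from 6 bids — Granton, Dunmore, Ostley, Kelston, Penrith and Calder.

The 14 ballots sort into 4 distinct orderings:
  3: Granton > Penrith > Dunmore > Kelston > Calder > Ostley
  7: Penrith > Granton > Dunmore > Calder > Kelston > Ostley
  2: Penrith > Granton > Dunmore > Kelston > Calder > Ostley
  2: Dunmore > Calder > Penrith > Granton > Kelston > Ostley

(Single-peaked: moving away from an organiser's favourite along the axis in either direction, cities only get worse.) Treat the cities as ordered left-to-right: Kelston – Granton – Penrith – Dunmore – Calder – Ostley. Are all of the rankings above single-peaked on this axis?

yes

Axis positions: Kelston=1, Granton=2, Penrith=3, Dunmore=4, Calder=5, Ostley=6.
Cluster 1 (peak Granton at position 2): ranking walks positions 2-3-4-1-5-6, expanding outward from the peak — single-peaked.
Cluster 2 (peak Penrith at position 3): ranking walks positions 3-2-4-5-1-6, expanding outward from the peak — single-peaked.
Cluster 3 (peak Penrith at position 3): ranking walks positions 3-2-4-1-5-6, expanding outward from the peak — single-peaked.
Cluster 4 (peak Dunmore at position 4): ranking walks positions 4-5-3-2-1-6, expanding outward from the peak — single-peaked.
Every ranking is single-peaked on this axis.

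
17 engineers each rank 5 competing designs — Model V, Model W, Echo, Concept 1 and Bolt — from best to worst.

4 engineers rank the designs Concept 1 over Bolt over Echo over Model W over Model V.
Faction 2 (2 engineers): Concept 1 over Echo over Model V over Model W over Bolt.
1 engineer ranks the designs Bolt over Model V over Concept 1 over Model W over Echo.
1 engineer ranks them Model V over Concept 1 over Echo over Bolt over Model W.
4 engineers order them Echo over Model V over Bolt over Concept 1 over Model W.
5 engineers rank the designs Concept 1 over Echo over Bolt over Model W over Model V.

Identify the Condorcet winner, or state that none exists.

Concept 1

Pairwise majorities:
Model V vs Model W: Model W wins 9–8.
Model V vs Echo: Echo, 15–2.
Model V vs Concept 1: Concept 1, 11–6.
Model V vs Bolt: Bolt wins 10–7.
Model W vs Echo: Echo, 16–1.
Model W–Concept 1: Concept 1 17–0.
Model W vs Bolt: Bolt wins 15–2.
Echo–Concept 1: Concept 1 13–4.
Echo–Bolt: Echo 12–5.
Concept 1–Bolt: Concept 1 12–5.
Only Concept 1 has no losses; Concept 1 is the Condorcet winner.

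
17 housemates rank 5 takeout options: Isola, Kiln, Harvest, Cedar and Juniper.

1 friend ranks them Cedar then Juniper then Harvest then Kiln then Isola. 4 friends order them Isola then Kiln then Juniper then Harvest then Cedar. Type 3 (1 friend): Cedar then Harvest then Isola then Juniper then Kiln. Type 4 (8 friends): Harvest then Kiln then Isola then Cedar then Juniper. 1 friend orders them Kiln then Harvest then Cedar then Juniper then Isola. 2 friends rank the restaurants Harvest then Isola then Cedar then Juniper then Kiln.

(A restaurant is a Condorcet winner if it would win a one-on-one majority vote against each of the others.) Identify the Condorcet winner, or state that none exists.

Harvest

Check each pair by majority over 17 ballots:
Isola vs Kiln: Kiln wins 10–7.
Isola vs Harvest: Harvest, 13–4.
Isola vs Cedar: Isola wins 14–3.
Isola vs Juniper: Isola, 15–2.
Kiln vs Harvest: Harvest wins 12–5.
Kiln–Cedar: Kiln 13–4.
Kiln vs Juniper: Kiln wins 13–4.
Harvest–Cedar: Harvest 15–2.
Harvest–Juniper: Harvest 12–5.
Cedar vs Juniper: Cedar, 13–4.
Only Harvest has no losses; Harvest is the Condorcet winner.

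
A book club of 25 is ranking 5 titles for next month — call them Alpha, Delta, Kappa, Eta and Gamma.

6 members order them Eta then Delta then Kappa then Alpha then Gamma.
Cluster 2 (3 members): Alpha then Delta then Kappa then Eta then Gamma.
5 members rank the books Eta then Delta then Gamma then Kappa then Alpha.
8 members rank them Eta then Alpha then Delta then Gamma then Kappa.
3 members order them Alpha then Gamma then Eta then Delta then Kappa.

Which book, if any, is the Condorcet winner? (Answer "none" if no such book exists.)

Eta

Check each pair by majority over 25 ballots:
Alpha vs Delta: 14 to 11, Alpha.
Alpha vs Kappa: Alpha is ranked higher on 3+8+3 = 14 ballots, Kappa on 11. Alpha wins 14–11.
Alpha vs Eta: Alpha is ranked higher on 3+3 = 6 ballots, Eta on 19. Eta wins 19–6.
Alpha vs Gamma: Alpha preferred on 6+3+8+3 = 20 ballots; Alpha wins 20–5.
Delta vs Kappa: Delta preferred on 6+3+5+8+3 = 25 ballots; Delta wins 25–0.
Delta vs Eta: 3 to 22, Eta.
Delta vs Gamma: 22 to 3, Delta.
Kappa vs Eta: Kappa preferred on 3 ballots; Eta wins 22–3.
Kappa vs Gamma: 6+3 = 9 for Kappa, 16 for Gamma — Gamma by 16–9.
Eta vs Gamma: Eta is ranked higher on 6+3+5+8 = 22 ballots, Gamma on 3. Eta wins 22–3.
Eta defeats every rival head-to-head and is the Condorcet winner.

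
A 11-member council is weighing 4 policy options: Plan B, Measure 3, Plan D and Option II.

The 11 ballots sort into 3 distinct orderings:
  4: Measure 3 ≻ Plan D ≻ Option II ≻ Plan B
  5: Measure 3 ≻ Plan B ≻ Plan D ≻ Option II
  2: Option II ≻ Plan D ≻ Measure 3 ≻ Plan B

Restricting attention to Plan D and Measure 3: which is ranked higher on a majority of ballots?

Measure 3

Ballots ranking Plan D above Measure 3: 2.
Ballots ranking Measure 3 above Plan D: 11 − 2 = 9.
Measure 3 wins the head-to-head 9–2.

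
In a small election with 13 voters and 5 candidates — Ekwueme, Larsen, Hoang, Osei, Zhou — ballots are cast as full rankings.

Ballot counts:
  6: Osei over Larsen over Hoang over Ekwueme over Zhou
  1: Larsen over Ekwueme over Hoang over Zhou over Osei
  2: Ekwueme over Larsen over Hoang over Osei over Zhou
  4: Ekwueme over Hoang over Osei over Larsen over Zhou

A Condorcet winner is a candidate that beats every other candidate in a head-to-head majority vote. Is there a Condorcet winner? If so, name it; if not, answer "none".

Pairwise majorities:
Ekwueme vs Larsen: Ekwueme preferred on 2+4 = 6 ballots; Larsen wins 7–6.
Ekwueme vs Hoang: 7 to 6, Ekwueme.
Ekwueme vs Osei: Ekwueme is ranked higher on 1+2+4 = 7 ballots, Osei on 6. Ekwueme wins 7–6.
Ekwueme vs Zhou: Ekwueme wins 13–0.
Larsen vs Hoang: Larsen preferred on 6+1+2 = 9 ballots; Larsen wins 9–4.
Larsen vs Osei: Osei wins 10–3.
Larsen vs Zhou: 6+1+2+4 = 13 for Larsen, 0 for Zhou — Larsen by 13–0.
Hoang vs Osei: Hoang preferred on 1+2+4 = 7 ballots; Hoang wins 7–6.
Hoang vs Zhou: Hoang is ranked higher on 6+1+2+4 = 13 ballots, Zhou on 0. Hoang wins 13–0.
Osei vs Zhou: 12 to 1, Osei.
No candidate is unbeaten: Ekwueme loses to Larsen; Larsen loses to Osei; Hoang loses to Ekwueme; Osei loses to Ekwueme; Zhou loses to Ekwueme. In particular Ekwueme beats Osei beats Larsen beats Ekwueme is a majority cycle — no Condorcet winner exists.

none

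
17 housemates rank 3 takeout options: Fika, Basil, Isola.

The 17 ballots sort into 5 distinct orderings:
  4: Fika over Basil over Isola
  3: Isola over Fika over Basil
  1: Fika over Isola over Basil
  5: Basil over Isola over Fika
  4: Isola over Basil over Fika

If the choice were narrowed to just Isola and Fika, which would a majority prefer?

Isola

Ballots ranking Isola above Fika: 3 + 5 + 4 = 12.
Ballots ranking Fika above Isola: 17 − 12 = 5.
Isola wins the head-to-head 12–5.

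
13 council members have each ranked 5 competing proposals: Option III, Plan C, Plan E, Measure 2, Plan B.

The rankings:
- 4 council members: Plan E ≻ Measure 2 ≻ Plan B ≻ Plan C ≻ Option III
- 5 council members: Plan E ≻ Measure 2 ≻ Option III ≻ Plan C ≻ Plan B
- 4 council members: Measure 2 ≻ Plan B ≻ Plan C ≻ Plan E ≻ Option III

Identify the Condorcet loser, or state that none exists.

Option III

Head-to-head results (13 council members):
Option III vs Plan C: Option III is ranked higher on 5 ballots, Plan C on 8. Plan C wins 8–5.
Option III vs Plan E: Option III is ranked higher on 0 ballots, Plan E on 13. Plan E wins 13–0.
Option III vs Measure 2: Measure 2, 13–0.
Option III vs Plan B: Plan B wins 8–5.
Plan C vs Plan E: Plan C preferred on 4 ballots; Plan E wins 9–4.
Plan C vs Measure 2: Measure 2, 13–0.
Plan C vs Plan B: Plan C is ranked higher on 5 ballots, Plan B on 8. Plan B wins 8–5.
Plan E vs Measure 2: 9 to 4, Plan E.
Plan E–Plan B: Plan E 9–4.
Measure 2 vs Plan B: Measure 2 is ranked higher on 4+5+4 = 13 ballots, Plan B on 0. Measure 2 wins 13–0.
Option III loses to every other option — it is the Condorcet loser.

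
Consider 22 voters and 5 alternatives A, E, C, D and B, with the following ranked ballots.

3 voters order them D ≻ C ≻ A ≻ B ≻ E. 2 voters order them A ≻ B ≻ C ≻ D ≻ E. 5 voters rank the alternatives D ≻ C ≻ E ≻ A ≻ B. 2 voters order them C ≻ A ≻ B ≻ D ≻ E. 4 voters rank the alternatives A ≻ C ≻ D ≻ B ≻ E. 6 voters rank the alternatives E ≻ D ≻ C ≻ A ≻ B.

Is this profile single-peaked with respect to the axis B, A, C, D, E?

Axis positions: B=1, A=2, C=3, D=4, E=5.
Group 1 (peak D at position 4): ranking walks positions 4-3-2-1-5, expanding outward from the peak — single-peaked.
Group 2 (peak A at position 2): ranking walks positions 2-1-3-4-5, expanding outward from the peak — single-peaked.
Group 3 (peak D at position 4): ranking walks positions 4-3-5-2-1, expanding outward from the peak — single-peaked.
Group 4 (peak C at position 3): ranking walks positions 3-2-1-4-5, expanding outward from the peak — single-peaked.
Group 5 (peak A at position 2): ranking walks positions 2-3-4-1-5, expanding outward from the peak — single-peaked.
Group 6 (peak E at position 5): ranking walks positions 5-4-3-2-1, expanding outward from the peak — single-peaked.
Every ranking is single-peaked on this axis.

yes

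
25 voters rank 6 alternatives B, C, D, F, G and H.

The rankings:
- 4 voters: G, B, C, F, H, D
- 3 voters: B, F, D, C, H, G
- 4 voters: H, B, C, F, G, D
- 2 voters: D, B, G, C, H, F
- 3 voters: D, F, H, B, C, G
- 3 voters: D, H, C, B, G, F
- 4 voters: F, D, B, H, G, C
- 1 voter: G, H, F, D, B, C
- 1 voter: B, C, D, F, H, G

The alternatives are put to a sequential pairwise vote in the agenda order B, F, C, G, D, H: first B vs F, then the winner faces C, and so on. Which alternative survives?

Round 1: B vs F — 17–8, B advances.
Round 2: B vs C — 22–3, B advances.
Round 3: B vs G — 20–5, B advances.
Round 4: B vs D — 12–13, D advances.
Round 5: D vs H — 16–9, D advances.
The agenda winner is D.

D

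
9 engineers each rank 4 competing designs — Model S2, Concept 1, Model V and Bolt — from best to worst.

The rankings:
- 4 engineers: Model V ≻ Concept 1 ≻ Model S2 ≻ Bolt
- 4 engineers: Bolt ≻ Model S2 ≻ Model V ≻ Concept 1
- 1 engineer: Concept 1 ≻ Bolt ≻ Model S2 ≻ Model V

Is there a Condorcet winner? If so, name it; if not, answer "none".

none

Check each pair by majority over 9 ballots:
Model S2 vs Concept 1: Concept 1 wins 5–4.
Model S2 vs Model V: Model S2, 5–4.
Model S2–Bolt: Bolt 5–4.
Concept 1 vs Model V: Model V wins 8–1.
Concept 1 vs Bolt: Concept 1, 5–4.
Model V–Bolt: Bolt 5–4.
No design is unbeaten: Model S2 loses to Concept 1; Concept 1 loses to Model V; Model V loses to Model S2; Bolt loses to Concept 1. In particular Model S2 > Model V > Concept 1 > Model S2 is a majority cycle — no Condorcet winner exists.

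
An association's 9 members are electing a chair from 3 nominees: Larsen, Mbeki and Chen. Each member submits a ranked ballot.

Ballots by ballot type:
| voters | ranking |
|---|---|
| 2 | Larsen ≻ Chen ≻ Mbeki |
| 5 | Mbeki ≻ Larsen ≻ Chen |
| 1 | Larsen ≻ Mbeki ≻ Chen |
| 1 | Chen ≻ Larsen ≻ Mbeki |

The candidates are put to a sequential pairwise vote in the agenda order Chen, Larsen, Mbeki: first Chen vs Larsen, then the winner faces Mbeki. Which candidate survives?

Mbeki

Round 1: Chen vs Larsen — 1–8, Larsen advances.
Round 2: Larsen vs Mbeki — 4–5, Mbeki advances.
The agenda winner is Mbeki.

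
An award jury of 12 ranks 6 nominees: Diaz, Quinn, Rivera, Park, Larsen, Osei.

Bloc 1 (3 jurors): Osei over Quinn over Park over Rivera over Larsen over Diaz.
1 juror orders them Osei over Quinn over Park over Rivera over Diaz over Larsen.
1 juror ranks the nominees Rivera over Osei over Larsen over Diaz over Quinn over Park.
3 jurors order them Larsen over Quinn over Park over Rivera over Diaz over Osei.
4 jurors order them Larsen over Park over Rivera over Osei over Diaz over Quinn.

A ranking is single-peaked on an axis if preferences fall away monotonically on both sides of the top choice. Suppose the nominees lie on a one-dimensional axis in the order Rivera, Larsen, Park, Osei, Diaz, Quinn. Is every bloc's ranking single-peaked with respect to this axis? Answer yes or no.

no

Axis positions: Rivera=1, Larsen=2, Park=3, Osei=4, Diaz=5, Quinn=6.
Bloc 1: ranking walks positions 4-6-3-1-2-5; Quinn is ranked above Diaz even though Diaz lies between Quinn and the peak Osei on the axis — preferences dip and rise again. Not single-peaked.
Bloc 2: ranking walks positions 4-6-3-1-5-2; Quinn is ranked above Diaz even though Diaz lies between Quinn and the peak Osei on the axis — preferences dip and rise again. Not single-peaked.
Bloc 3: ranking walks positions 1-4-2-5-6-3; Osei is ranked above Larsen even though Larsen lies between Osei and the peak Rivera on the axis — preferences dip and rise again. Not single-peaked.
Bloc 4: ranking walks positions 2-6-3-1-5-4; Quinn is ranked above Park even though Park lies between Quinn and the peak Larsen on the axis — preferences dip and rise again. Not single-peaked.
Bloc 5 (peak Larsen at position 2): ranking walks positions 2-3-1-4-5-6, expanding outward from the peak — single-peaked.
Bloc 1 violates single-peakedness, so the profile is not single-peaked on this axis.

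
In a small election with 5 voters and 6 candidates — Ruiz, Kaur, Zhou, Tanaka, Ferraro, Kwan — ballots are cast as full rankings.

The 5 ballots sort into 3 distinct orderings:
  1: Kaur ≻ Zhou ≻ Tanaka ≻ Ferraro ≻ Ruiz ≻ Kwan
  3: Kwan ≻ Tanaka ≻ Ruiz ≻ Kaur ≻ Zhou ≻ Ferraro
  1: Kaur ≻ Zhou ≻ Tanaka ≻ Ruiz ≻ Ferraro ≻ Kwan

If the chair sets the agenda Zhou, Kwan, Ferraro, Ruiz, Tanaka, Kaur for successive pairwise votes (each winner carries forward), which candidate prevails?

Round 1: Zhou vs Kwan — 2–3, Kwan advances.
Round 2: Kwan vs Ferraro — 3–2, Kwan advances.
Round 3: Kwan vs Ruiz — 3–2, Kwan advances.
Round 4: Kwan vs Tanaka — 3–2, Kwan advances.
Round 5: Kwan vs Kaur — 3–2, Kwan advances.
Kwan survives the agenda.

Kwan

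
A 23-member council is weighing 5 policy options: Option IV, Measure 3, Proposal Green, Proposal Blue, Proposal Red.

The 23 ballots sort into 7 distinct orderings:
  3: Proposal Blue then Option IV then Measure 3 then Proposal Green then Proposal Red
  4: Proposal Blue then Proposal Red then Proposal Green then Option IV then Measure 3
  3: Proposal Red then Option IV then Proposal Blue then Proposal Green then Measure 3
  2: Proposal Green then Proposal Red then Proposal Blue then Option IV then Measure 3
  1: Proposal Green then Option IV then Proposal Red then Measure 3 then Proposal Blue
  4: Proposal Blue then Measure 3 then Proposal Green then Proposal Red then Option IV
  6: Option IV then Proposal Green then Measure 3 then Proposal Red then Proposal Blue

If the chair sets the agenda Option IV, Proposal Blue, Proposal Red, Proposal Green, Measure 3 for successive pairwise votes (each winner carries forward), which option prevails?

Round 1: Option IV vs Proposal Blue — 10–13, Proposal Blue advances.
Round 2: Proposal Blue vs Proposal Red — 11–12, Proposal Red advances.
Round 3: Proposal Red vs Proposal Green — 7–16, Proposal Green advances.
Round 4: Proposal Green vs Measure 3 — 16–7, Proposal Green advances.
Proposal Green survives the agenda.

Proposal Green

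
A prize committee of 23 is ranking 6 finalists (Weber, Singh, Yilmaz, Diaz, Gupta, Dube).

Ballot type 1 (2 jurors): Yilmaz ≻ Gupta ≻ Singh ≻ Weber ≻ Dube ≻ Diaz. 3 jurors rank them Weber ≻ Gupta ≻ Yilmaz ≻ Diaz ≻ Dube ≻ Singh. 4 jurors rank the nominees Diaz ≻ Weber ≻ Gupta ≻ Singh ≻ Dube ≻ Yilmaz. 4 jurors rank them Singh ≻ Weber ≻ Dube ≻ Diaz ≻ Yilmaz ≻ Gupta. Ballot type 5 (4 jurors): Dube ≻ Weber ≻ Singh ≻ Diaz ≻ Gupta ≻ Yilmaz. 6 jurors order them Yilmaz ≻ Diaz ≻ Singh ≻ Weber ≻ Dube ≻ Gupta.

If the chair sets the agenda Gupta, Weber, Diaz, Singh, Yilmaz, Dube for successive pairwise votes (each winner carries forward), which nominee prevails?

Singh

Round 1: Gupta vs Weber — 2–21, Weber advances.
Round 2: Weber vs Diaz — 13–10, Weber advances.
Round 3: Weber vs Singh — 11–12, Singh advances.
Round 4: Singh vs Yilmaz — 12–11, Singh advances.
Round 5: Singh vs Dube — 16–7, Singh advances.
Singh survives the agenda.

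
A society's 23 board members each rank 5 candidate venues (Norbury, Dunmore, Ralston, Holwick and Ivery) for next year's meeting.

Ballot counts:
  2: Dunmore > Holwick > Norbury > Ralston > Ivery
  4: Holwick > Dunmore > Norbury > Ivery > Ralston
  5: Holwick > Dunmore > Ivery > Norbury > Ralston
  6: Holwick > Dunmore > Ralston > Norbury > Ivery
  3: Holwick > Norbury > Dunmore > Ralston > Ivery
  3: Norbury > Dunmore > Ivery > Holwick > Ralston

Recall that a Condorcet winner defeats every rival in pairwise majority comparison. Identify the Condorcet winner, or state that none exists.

Holwick

Check each pair by majority over 23 ballots:
Norbury vs Dunmore: Norbury preferred on 3+3 = 6 ballots; Dunmore wins 17–6.
Norbury vs Ralston: Norbury is ranked higher on 2+4+5+3+3 = 17 ballots, Ralston on 6. Norbury wins 17–6.
Norbury vs Holwick: 3 to 20, Holwick.
Norbury vs Ivery: Norbury is ranked higher on 2+4+6+3+3 = 18 ballots, Ivery on 5. Norbury wins 18–5.
Dunmore vs Ralston: Dunmore is ranked higher on 2+4+5+6+3+3 = 23 ballots, Ralston on 0. Dunmore wins 23–0.
Dunmore vs Holwick: 5 to 18, Holwick.
Dunmore vs Ivery: Dunmore preferred on 2+4+5+6+3+3 = 23 ballots; Dunmore wins 23–0.
Ralston vs Holwick: Ralston is ranked higher on 0 ballots, Holwick on 23. Holwick wins 23–0.
Ralston vs Ivery: 2+6+3 = 11 for Ralston, 12 for Ivery — Ivery by 12–11.
Holwick vs Ivery: 2+4+5+6+3 = 20 for Holwick, 3 for Ivery — Holwick by 20–3.
Holwick wins every pairwise contest, so Holwick is the Condorcet winner.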